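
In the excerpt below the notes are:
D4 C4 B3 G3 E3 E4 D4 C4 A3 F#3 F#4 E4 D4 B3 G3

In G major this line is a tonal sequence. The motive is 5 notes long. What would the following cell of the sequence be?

G4 F#4 E4 C4 A3

With a 5-note motive the entries are D4, E4, F#4, each up a 2nd from the previous.
So cell 4 is G4 F#4 E4 C4 A3.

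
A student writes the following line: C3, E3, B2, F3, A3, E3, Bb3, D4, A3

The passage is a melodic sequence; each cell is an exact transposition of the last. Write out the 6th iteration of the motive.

Db5 F5 C5

Unit = 3 notes; the statements start on C3, F3, Bb3, moving up a 4th each time.
Carrying on: Eb4 → Ab4 → Db5.
From Db5 the exact shape gives Db5 F5 C5.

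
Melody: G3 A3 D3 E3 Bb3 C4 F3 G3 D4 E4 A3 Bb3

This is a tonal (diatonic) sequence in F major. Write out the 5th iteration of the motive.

A4 Bb4 E4 F4

The 4-note cells begin on G3, Bb3, D4 — each up a 3rd from the last.
Carrying on: F4 → A4.
Statement 5 starts on A4 and keeps the same diatonic contour: A4 Bb4 E4 F4.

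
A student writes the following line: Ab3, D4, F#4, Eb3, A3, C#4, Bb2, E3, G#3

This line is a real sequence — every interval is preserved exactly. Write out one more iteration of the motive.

Taking 3-note groups, the heads are Ab3, Eb3, Bb2: the pattern moves down a 4th.
Statement 4 starts on F2 and keeps the same exact contour: F2 B2 D#3.

F2 B2 D#3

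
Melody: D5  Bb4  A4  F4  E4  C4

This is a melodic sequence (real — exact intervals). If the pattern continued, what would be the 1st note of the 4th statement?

B3

With 2-note cells, note 1 of each statement runs D5, A4, E4.
From E4, down a 4th gives B3.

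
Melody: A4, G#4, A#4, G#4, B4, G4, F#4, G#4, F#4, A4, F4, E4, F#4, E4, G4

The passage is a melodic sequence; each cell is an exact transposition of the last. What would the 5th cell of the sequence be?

Taking 5-note groups, the heads are A4, G4, F4: the pattern moves down a 2nd.
Continuing the starts: Eb4 → Db4.
From Db4 the exact shape gives Db4 C4 D4 C4 Eb4.

Db4 C4 D4 C4 Eb4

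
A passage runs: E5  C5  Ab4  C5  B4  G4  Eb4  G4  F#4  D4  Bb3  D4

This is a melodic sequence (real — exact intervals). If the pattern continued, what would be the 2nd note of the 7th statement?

F#2

Grouping in 4s, the 2nd note of each cell is C5, G4, D4.
Carrying that down a 4th forward: A3 → E3 → B2 → F#2.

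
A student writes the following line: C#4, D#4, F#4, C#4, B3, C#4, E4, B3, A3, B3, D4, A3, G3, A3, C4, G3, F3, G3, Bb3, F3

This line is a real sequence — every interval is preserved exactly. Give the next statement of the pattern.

Taking 4-note groups, the heads are C#4, B3, A3, G3, F3: the pattern moves down a 2nd.
Statement 6 starts on Eb3 and keeps the same exact contour: Eb3 F3 Ab3 Eb3.

Eb3 F3 Ab3 Eb3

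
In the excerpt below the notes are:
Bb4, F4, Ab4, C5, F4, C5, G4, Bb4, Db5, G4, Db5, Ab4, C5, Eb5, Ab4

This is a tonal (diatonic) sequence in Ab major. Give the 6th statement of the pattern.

G5 Db5 F5 Ab5 Db5

With a 5-note motive the entries are Bb4, C5, Db5, each up a 2nd from the previous.
Extending up a 2nd: Eb5 → F5 → G5.
From G5 the diatonic shape gives G5 Db5 F5 Ab5 Db5.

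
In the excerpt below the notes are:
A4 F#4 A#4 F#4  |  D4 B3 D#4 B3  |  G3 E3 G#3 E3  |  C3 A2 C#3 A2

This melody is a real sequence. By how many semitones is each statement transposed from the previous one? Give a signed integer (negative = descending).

Taking 4-note groups, the heads are A4, D4, G3, C3: the pattern moves down a 5th.
A4→D4 is 62 − 69 = -7 semitones.

-7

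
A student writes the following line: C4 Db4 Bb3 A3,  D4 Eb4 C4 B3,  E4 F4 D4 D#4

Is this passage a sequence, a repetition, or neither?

Note 4 of cell 3 is D#4; if this were a sequence it would be C#4. No unit length gives a consistent transposition pattern.

neither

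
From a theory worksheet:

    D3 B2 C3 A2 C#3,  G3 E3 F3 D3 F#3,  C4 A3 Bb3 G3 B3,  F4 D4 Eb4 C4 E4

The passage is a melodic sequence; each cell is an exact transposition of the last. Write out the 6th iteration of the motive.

The 5-note cells begin on D3, G3, C4, F4 — each up a 4th from the last.
Carrying on: Bb4 → Eb5.
Statement 6 starts on Eb5 and keeps the same exact contour: Eb5 C5 Db5 Bb4 D5.

Eb5 C5 Db5 Bb4 D5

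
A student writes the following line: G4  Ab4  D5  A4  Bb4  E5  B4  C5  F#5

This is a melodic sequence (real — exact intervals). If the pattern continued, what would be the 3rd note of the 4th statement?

G#5

The unit is 3 notes. Position-3 pitches of the 3 shown cells: D5, E5, F#5.
From F#5, up a 2nd gives G#5.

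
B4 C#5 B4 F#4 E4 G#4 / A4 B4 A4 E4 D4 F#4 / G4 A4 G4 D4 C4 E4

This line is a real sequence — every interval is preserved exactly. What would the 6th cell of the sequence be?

The 6-note cells begin on B4, A4, G4 — each down a 2nd from the last.
Extending down a 2nd: F4 → Eb4 → Db4.
So cell 6 is Db4 Eb4 Db4 Ab3 Gb3 Bb3.

Db4 Eb4 Db4 Ab3 Gb3 Bb3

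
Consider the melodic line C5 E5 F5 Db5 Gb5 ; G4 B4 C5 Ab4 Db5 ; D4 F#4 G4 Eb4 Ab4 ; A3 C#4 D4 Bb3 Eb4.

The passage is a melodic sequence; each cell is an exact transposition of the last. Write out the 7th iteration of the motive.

F#2 A#2 B2 G2 C3

Taking 5-note groups, the heads are C5, G4, D4, A3: the pattern moves down a 4th.
Extending down a 4th: E3 → B2 → F#2.
From F#2 the exact shape gives F#2 A#2 B2 G2 C3.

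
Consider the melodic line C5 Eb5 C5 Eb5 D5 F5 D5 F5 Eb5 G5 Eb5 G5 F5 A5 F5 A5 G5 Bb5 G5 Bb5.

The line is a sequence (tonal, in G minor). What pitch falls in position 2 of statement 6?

The unit is 4 notes. Position-2 pitches of the 5 shown cells: Eb5, F5, G5, A5, Bb5.
From Bb5, up a 2nd gives C6.

C6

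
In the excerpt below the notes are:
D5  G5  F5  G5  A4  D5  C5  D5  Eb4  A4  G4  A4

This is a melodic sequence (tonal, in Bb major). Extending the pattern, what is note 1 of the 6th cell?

With 4-note cells, note 1 of each statement runs D5, A4, Eb4.
Carrying that down a 4th forward: Bb3 → F3 → C3.

C3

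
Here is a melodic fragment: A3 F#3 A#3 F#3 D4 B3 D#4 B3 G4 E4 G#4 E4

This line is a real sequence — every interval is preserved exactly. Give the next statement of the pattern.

With a 4-note motive the entries are A3, D4, G4, each up a 4th from the previous.
From C5 the exact shape gives C5 A4 C#5 A4.

C5 A4 C#5 A4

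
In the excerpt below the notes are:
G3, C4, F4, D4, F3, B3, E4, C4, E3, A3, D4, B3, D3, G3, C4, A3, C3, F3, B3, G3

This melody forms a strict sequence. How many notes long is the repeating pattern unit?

20 notes total. Splitting into 5 groups of 4:
G3 C4 F4 D4 | F3 B3 E4 C4 | E3 A3 D4 B3 | D3 G3 C4 A3 | C3 F3 B3 G3
That's a consistent down a 2nd shift per cell, and no other grouping gives one.

4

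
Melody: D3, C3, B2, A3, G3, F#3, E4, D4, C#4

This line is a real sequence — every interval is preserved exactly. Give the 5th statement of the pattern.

F#5 E5 D#5

With a 3-note motive the entries are D3, A3, E4, each up a 5th from the previous.
Carrying on: B4 → F#5.
From F#5 the exact shape gives F#5 E5 D#5.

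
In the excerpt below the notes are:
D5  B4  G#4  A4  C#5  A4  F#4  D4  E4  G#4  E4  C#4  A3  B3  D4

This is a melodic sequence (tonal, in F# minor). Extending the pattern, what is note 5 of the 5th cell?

E3

Grouping in 5s, the 5th note of each cell is C#5, G#4, D4.
Extending down a 4th: A3 → E3.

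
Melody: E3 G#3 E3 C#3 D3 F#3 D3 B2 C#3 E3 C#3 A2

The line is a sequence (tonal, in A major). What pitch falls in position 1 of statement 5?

A2

Grouping in 4s, the 1st note of each cell is E3, D3, C#3.
Carrying that down a 2nd forward: B2 → A2.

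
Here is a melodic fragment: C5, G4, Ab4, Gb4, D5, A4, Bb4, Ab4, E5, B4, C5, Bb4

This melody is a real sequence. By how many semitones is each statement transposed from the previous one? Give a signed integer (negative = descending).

With a 4-note motive the entries are C5, D5, E5, each up a 2nd from the previous.
C5→D5 is 74 − 72 = 2 semitones.

2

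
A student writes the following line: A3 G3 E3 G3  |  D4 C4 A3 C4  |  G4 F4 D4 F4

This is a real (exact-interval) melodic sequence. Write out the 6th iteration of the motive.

Bb5 Ab5 F5 Ab5

The 4-note cells begin on A3, D4, G4 — each up a 4th from the last.
Extending up a 4th: C5 → F5 → Bb5.
Statement 6 starts on Bb5 and keeps the same exact contour: Bb5 Ab5 F5 Ab5.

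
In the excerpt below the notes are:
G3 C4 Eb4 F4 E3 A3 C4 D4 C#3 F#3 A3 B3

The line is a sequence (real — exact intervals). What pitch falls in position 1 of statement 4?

Grouping in 4s, the 1st note of each cell is G3, E3, C#3.
One more down a 3rd gives A#2.

A#2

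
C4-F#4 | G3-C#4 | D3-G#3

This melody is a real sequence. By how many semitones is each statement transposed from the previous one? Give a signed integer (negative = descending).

-5

Unit = 2 notes; the statements start on C4, G3, D3, moving down a 4th each time.
C4→G3 is 55 − 60 = -5 semitones.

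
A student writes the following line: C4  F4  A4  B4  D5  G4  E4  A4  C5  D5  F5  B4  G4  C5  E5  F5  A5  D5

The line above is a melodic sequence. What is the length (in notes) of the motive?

6

There are 18 notes; a 6-note unit gives 3 cells:
C4 F4 A4 B4 D5 G4 | E4 A4 C5 D5 F5 B4 | G4 C5 E5 F5 A5 D5
Every group is a transposition up a 3rd of the one before; no shorter unit works.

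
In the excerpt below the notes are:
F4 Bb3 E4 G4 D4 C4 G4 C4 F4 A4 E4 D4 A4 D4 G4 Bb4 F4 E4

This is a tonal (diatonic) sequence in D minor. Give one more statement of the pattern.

Taking 6-note groups, the heads are F4, G4, A4: the pattern moves up a 2nd.
So cell 4 is Bb4 E4 A4 C5 G4 F4.

Bb4 E4 A4 C5 G4 F4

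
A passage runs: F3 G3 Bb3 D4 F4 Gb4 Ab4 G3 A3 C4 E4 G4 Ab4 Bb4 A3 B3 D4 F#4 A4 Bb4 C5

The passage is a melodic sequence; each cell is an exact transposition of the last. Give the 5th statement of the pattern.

C#4 D#4 F#4 A#4 C#5 D5 E5

With a 7-note motive the entries are F3, G3, A3, each up a 2nd from the previous.
Carrying on: B3 → C#4.
From C#4 the exact shape gives C#4 D#4 F#4 A#4 C#5 D5 E5.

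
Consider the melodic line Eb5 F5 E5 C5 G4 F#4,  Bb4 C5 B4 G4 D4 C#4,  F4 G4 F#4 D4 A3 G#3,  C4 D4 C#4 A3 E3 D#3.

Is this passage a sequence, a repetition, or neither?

Each 6-note cell is the previous one transposed down a 4th.

sequence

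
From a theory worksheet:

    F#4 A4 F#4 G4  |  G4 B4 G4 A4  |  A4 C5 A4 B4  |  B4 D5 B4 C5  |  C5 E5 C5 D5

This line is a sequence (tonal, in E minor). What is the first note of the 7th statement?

With a 4-note motive the entries are F#4, G4, A4, B4, C5, each up a 2nd from the previous.
Continuing: D5 → E5. Statement 7 starts on E5.

E5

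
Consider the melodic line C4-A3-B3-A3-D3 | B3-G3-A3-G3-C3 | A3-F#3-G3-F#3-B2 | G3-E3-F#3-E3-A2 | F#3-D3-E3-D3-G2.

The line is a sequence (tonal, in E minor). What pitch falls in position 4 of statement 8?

A2

The unit is 5 notes. Position-4 pitches of the 5 shown cells: A3, G3, F#3, E3, D3.
Carrying that down a 2nd forward: C3 → B2 → A2.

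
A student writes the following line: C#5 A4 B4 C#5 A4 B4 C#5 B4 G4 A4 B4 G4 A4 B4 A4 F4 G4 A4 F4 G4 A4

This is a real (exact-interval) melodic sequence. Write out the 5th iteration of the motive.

With a 7-note motive the entries are C#5, B4, A4, each down a 2nd from the previous.
Continuing the starts: G4 → F4.
So cell 5 is F4 Db4 Eb4 F4 Db4 Eb4 F4.

F4 Db4 Eb4 F4 Db4 Eb4 F4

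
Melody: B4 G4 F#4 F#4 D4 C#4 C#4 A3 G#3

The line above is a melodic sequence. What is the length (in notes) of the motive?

Try groups of 3 (3 cells in 9 notes):
B4 G4 F#4 | F#4 D4 C#4 | C#4 A3 G#3
That's a consistent down a 4th shift per cell, and no other grouping gives one.

3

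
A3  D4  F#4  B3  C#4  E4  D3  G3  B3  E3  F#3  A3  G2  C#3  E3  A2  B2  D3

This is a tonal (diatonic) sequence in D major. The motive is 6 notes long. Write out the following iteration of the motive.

Taking 6-note groups, the heads are A3, D3, G2: the pattern moves down a 5th.
So cell 4 is C#2 F#2 A2 D2 E2 G2.

C#2 F#2 A2 D2 E2 G2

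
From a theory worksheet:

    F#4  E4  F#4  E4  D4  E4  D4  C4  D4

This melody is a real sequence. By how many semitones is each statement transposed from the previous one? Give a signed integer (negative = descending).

-2

Taking 3-note groups, the heads are F#4, E4, D4: the pattern moves down a 2nd.
F#4→E4 is 64 − 66 = -2 semitones.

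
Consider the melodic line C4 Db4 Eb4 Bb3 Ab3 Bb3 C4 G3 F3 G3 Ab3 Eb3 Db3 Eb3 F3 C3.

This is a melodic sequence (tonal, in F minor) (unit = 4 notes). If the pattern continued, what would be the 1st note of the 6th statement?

Grouping in 4s, the 1st note of each cell is C4, Ab3, F3, Db3.
Extending down a 3rd: Bb2 → G2.

G2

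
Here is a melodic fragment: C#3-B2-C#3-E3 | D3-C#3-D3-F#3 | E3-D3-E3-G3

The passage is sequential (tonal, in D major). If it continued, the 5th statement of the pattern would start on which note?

With a 4-note motive the entries are C#3, D3, E3, each up a 2nd from the previous.
Continuing: F#3 → G3. Statement 5 starts on G3.

G3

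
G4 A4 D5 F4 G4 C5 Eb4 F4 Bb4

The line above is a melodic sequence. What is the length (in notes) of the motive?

Try groups of 3 (3 cells in 9 notes):
G4 A4 D5 | F4 G4 C5 | Eb4 F4 Bb4
Each cell is the previous one down a 2nd — so the unit is 3 notes.

3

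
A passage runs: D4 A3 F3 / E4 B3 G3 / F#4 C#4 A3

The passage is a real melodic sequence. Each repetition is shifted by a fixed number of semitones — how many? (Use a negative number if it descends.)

2

Taking 3-note groups, the heads are D4, E4, F#4: the pattern moves up a 2nd.
D4 to E4 spans +2 semitones.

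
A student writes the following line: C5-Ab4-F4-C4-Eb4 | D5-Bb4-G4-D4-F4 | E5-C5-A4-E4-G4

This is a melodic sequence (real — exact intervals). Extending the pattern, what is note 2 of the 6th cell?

The unit is 5 notes. Position-2 pitches of the 3 shown cells: Ab4, Bb4, C5.
Carrying that up a 2nd forward: D5 → E5 → F#5.

F#5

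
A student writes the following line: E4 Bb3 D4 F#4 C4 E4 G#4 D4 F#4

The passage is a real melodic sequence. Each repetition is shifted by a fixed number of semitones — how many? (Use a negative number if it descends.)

Taking 3-note groups, the heads are E4, F#4, G#4: the pattern moves up a 2nd.
E4→F#4 is 66 − 64 = 2 semitones.

2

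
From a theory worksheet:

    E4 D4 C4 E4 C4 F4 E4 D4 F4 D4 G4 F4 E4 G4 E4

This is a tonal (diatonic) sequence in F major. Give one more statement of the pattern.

Taking 5-note groups, the heads are E4, F4, G4: the pattern moves up a 2nd.
Statement 4 starts on A4 and keeps the same diatonic contour: A4 G4 F4 A4 F4.

A4 G4 F4 A4 F4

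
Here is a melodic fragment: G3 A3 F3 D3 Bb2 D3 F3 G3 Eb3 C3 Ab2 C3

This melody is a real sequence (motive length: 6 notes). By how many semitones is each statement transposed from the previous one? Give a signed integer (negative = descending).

Taking 6-note groups, the heads are G3, F3: the pattern moves down a 2nd.
Counting half-steps from G3 to F3: -2.

-2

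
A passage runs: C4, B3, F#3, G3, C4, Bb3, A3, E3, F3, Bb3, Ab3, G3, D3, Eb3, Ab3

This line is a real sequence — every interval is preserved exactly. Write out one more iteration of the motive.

Gb3 F3 C3 Db3 Gb3

Taking 5-note groups, the heads are C4, Bb3, Ab3: the pattern moves down a 2nd.
So cell 4 is Gb3 F3 C3 Db3 Gb3.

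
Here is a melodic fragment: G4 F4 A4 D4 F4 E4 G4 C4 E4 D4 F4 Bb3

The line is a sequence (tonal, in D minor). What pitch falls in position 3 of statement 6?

Grouping in 4s, the 3rd note of each cell is A4, G4, F4.
Each moves down a 2nd. Continuing: E4 → D4 → C4.

C4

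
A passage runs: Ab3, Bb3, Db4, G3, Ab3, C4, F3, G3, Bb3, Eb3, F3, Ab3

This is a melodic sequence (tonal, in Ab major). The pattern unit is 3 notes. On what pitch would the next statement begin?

The 3-note cells begin on Ab3, G3, F3, Eb3 — each down a 2nd from the last.
One more step down a 2nd gives Db3.

Db3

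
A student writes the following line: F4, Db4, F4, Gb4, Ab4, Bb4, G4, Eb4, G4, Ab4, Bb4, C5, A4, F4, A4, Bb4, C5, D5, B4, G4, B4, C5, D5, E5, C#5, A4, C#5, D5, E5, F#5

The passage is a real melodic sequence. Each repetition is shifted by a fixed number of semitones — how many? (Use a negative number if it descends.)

The 6-note cells begin on F4, G4, A4, B4, C#5 — each up a 2nd from the last.
Counting half-steps from F4 to G4: 2.

2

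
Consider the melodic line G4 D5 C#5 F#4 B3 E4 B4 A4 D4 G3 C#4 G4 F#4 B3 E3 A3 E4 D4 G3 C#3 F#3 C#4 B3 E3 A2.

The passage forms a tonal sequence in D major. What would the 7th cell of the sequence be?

B2 F#3 E3 A2 D2

Taking 5-note groups, the heads are G4, E4, C#4, A3, F#3: the pattern moves down a 3rd.
Carrying on: D3 → B2.
From B2 the diatonic shape gives B2 F#3 E3 A2 D2.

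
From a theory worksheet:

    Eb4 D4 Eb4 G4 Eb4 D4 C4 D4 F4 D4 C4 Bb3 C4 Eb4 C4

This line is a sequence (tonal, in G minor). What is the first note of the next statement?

With a 5-note motive the entries are Eb4, D4, C4, each down a 2nd from the previous.
One more step down a 2nd gives Bb3.

Bb3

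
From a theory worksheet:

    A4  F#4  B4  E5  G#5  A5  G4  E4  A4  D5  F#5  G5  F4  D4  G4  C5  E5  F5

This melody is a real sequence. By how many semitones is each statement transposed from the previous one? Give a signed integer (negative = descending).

-2

With a 6-note motive the entries are A4, G4, F4, each down a 2nd from the previous.
Counting half-steps from A4 to G4: -2.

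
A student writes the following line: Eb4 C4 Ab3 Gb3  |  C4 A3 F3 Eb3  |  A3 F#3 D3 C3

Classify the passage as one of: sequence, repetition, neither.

Each 4-note cell is the previous one transposed down a 3rd.

sequence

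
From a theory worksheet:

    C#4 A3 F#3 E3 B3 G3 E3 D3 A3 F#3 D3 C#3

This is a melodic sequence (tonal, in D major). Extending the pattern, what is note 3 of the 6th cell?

Grouping in 4s, the 3rd note of each cell is F#3, E3, D3.
Extending down a 2nd: C#3 → B2 → A2.

A2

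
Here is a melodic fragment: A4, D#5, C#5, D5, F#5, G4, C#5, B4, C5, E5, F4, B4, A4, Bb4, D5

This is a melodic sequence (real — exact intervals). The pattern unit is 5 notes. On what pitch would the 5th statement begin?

Db4

With a 5-note motive the entries are A4, G4, F4, each down a 2nd from the previous.
Continuing: Eb4 → Db4. Statement 5 starts on Db4.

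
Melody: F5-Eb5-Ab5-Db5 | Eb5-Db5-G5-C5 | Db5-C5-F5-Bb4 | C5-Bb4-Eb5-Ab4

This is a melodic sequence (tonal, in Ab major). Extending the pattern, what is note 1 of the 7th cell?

G4

Grouping in 4s, the 1st note of each cell is F5, Eb5, Db5, C5.
Carrying that down a 2nd forward: Bb4 → Ab4 → G4.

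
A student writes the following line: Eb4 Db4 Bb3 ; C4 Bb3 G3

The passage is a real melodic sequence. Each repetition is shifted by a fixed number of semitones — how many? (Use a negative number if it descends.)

-3

Taking 3-note groups, the heads are Eb4, C4: the pattern moves down a 3rd.
Eb4 to C4 spans -3 semitones.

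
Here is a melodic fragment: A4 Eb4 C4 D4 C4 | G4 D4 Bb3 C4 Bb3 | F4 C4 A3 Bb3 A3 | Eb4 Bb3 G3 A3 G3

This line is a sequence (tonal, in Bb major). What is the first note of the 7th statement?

Taking 5-note groups, the heads are A4, G4, F4, Eb4: the pattern moves down a 2nd.
Extending the heads down a 2nd: D4 → C4 → Bb3.

Bb3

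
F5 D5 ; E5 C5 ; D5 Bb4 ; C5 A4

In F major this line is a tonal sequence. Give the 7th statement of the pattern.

The 2-note cells begin on F5, E5, D5, C5 — each down a 2nd from the last.
Extending down a 2nd: Bb4 → A4 → G4.
From G4 the diatonic shape gives G4 E4.

G4 E4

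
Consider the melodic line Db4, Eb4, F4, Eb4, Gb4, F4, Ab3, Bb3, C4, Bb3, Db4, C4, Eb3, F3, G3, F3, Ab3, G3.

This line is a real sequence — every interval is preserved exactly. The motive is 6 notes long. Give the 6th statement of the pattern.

C2 D2 E2 D2 F2 E2

Unit = 6 notes; the statements start on Db4, Ab3, Eb3, moving down a 4th each time.
Continuing the starts: Bb2 → F2 → C2.
Statement 6 starts on C2 and keeps the same exact contour: C2 D2 E2 D2 F2 E2.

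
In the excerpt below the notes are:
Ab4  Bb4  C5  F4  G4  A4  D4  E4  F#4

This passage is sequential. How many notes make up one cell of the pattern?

There are 9 notes; a 3-note unit gives 3 cells:
Ab4 Bb4 C5 | F4 G4 A4 | D4 E4 F#4
Every group is a transposition down a 3rd of the one before; no shorter unit works.

3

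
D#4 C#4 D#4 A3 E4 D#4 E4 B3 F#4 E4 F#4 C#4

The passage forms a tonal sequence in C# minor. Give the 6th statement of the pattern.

Taking 4-note groups, the heads are D#4, E4, F#4: the pattern moves up a 2nd.
Continuing the starts: G#4 → A4 → B4.
So cell 6 is B4 A4 B4 F#4.

B4 A4 B4 F#4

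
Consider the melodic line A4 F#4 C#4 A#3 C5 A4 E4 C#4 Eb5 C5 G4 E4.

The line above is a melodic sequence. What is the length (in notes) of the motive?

There are 12 notes; a 4-note unit gives 3 cells:
A4 F#4 C#4 A#3 | C5 A4 E4 C#4 | Eb5 C5 G4 E4
Each cell is the previous one up a 3rd — so the unit is 4 notes.

4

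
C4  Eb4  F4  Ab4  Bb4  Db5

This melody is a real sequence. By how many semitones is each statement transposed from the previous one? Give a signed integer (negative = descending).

Unit = 2 notes; the statements start on C4, F4, Bb4, moving up a 4th each time.
C4 to F4 spans +5 semitones.

5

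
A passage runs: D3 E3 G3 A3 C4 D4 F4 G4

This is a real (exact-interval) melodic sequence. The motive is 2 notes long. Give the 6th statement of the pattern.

Eb5 F5

Taking 2-note groups, the heads are D3, G3, C4, F4: the pattern moves up a 4th.
Carrying on: Bb4 → Eb5.
So cell 6 is Eb5 F5.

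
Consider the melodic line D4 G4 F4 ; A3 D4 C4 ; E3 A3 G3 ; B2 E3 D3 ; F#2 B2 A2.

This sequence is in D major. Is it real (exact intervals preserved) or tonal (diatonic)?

real

Each cell has the same semitone pattern (5, -2) — intervals are preserved exactly.
And F4 lies outside D major, so the sequence is real rather than tonal.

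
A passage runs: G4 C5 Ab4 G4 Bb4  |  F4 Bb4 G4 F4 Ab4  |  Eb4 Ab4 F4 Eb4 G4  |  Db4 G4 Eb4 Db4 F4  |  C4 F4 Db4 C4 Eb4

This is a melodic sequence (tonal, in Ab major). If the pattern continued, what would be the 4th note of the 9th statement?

Grouping in 5s, the 4th note of each cell is G4, F4, Eb4, Db4, C4.
Each moves down a 2nd. Continuing: Bb3 → Ab3 → G3 → F3.

F3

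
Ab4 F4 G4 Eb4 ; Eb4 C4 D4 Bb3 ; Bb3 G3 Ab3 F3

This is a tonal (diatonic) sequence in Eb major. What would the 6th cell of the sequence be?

With a 4-note motive the entries are Ab4, Eb4, Bb3, each down a 4th from the previous.
Continuing the starts: F3 → C3 → G2.
So cell 6 is G2 Eb2 F2 D2.

G2 Eb2 F2 D2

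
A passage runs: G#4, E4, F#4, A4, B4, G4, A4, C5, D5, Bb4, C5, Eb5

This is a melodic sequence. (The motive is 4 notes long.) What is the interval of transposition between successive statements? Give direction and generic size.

up a 3rd

With a 4-note motive the entries are G#4, B4, D5, each up a 3rd from the previous.
G#4 to B4 is up a 3rd.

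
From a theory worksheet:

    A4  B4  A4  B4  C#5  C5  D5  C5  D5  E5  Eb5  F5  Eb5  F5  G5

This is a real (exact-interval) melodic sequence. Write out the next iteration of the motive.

Gb5 Ab5 Gb5 Ab5 Bb5

The 5-note cells begin on A4, C5, Eb5 — each up a 3rd from the last.
From Gb5 the exact shape gives Gb5 Ab5 Gb5 Ab5 Bb5.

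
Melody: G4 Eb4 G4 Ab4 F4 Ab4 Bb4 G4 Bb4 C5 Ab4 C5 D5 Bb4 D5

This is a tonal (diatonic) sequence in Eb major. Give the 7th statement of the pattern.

F5 D5 F5

With a 3-note motive the entries are G4, Ab4, Bb4, C5, D5, each up a 2nd from the previous.
Extending up a 2nd: Eb5 → F5.
From F5 the diatonic shape gives F5 D5 F5.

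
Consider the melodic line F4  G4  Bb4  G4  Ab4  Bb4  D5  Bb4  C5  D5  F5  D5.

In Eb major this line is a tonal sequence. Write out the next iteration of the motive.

Taking 4-note groups, the heads are F4, Ab4, C5: the pattern moves up a 3rd.
From Eb5 the diatonic shape gives Eb5 F5 Ab5 F5.

Eb5 F5 Ab5 F5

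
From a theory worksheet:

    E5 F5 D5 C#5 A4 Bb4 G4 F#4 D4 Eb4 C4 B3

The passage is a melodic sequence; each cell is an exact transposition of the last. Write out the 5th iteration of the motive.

With a 4-note motive the entries are E5, A4, D4, each down a 5th from the previous.
Continuing the starts: G3 → C3.
Statement 5 starts on C3 and keeps the same exact contour: C3 Db3 Bb2 A2.

C3 Db3 Bb2 A2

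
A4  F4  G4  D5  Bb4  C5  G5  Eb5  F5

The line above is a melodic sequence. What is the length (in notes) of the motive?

9 notes total. Splitting into 3 groups of 3:
A4 F4 G4 | D5 Bb4 C5 | G5 Eb5 F5
That's a consistent up a 4th shift per cell, and no other grouping gives one.

3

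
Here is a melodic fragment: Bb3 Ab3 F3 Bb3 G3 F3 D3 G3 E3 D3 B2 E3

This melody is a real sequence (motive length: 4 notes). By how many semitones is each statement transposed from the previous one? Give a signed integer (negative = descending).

Taking 4-note groups, the heads are Bb3, G3, E3: the pattern moves down a 3rd.
Counting half-steps from Bb3 to G3: -3.

-3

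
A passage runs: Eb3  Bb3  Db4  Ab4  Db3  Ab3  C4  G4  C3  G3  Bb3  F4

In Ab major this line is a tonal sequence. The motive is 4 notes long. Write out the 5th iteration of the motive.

Ab2 Eb3 G3 Db4

The 4-note cells begin on Eb3, Db3, C3 — each down a 2nd from the last.
Carrying on: Bb2 → Ab2.
From Ab2 the diatonic shape gives Ab2 Eb3 G3 Db4.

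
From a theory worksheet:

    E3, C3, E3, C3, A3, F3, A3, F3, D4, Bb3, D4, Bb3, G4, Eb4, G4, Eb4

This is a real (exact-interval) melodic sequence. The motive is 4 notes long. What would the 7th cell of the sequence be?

Bb5 Gb5 Bb5 Gb5

Unit = 4 notes; the statements start on E3, A3, D4, G4, moving up a 4th each time.
Continuing the starts: C5 → F5 → Bb5.
So cell 7 is Bb5 Gb5 Bb5 Gb5.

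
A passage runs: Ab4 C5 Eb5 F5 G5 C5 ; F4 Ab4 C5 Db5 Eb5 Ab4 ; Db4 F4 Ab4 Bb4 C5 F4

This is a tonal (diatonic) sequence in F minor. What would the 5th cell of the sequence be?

G3 Bb3 Db4 Eb4 F4 Bb3

Taking 6-note groups, the heads are Ab4, F4, Db4: the pattern moves down a 3rd.
Carrying on: Bb3 → G3.
From G3 the diatonic shape gives G3 Bb3 Db4 Eb4 F4 Bb3.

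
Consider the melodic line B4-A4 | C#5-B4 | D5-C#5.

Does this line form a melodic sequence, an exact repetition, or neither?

Each 2-note cell is the previous one transposed up a 2nd.

sequence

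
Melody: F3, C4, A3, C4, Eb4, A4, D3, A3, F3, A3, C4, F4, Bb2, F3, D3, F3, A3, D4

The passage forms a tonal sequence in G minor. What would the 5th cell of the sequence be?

Eb2 Bb2 G2 Bb2 D3 G3

Unit = 6 notes; the statements start on F3, D3, Bb2, moving down a 3rd each time.
Extending down a 3rd: G2 → Eb2.
From Eb2 the diatonic shape gives Eb2 Bb2 G2 Bb2 D3 G3.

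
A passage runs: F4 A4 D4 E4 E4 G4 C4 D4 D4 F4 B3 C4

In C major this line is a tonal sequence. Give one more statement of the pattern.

Unit = 4 notes; the statements start on F4, E4, D4, moving down a 2nd each time.
So cell 4 is C4 E4 A3 B3.

C4 E4 A3 B3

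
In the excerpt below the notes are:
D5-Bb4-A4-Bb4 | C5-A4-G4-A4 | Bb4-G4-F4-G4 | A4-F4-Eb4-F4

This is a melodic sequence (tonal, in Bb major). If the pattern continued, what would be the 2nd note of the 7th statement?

With 4-note cells, note 2 of each statement runs Bb4, A4, G4, F4.
Extending down a 2nd: Eb4 → D4 → C4.

C4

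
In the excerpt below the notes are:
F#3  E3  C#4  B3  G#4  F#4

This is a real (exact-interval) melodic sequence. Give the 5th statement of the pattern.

The 2-note cells begin on F#3, C#4, G#4 — each up a 5th from the last.
Carrying on: D#5 → A#5.
So cell 5 is A#5 G#5.

A#5 G#5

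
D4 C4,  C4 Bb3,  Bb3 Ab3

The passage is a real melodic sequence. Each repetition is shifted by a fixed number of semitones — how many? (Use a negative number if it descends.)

-2

With a 2-note motive the entries are D4, C4, Bb3, each down a 2nd from the previous.
D4→C4 is 60 − 62 = -2 semitones.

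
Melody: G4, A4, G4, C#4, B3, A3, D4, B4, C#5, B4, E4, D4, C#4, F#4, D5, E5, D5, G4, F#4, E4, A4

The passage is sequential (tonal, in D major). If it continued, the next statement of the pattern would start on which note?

With a 7-note motive the entries are G4, B4, D5, each up a 3rd from the previous.
The next head, up a 3rd from D5, is F#5.

F#5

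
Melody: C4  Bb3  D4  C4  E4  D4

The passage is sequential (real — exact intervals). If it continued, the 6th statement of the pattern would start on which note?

A#4

Unit = 2 notes; the statements start on C4, D4, E4, moving up a 2nd each time.
Extending the heads up a 2nd: F#4 → G#4 → A#4.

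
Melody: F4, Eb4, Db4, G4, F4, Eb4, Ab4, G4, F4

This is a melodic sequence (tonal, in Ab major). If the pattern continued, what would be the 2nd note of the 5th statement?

Bb4

The unit is 3 notes. Position-2 pitches of the 3 shown cells: Eb4, F4, G4.
Carrying that up a 2nd forward: Ab4 → Bb4.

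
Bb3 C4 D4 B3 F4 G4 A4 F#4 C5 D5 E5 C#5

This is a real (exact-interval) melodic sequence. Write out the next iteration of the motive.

G5 A5 B5 G#5

The 4-note cells begin on Bb3, F4, C5 — each up a 5th from the last.
From G5 the exact shape gives G5 A5 B5 G#5.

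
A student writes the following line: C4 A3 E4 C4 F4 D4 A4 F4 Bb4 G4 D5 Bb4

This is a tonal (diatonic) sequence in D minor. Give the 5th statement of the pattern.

A5 F5 C6 A5

The 4-note cells begin on C4, F4, Bb4 — each up a 4th from the last.
Extending up a 4th: E5 → A5.
So cell 5 is A5 F5 C6 A5.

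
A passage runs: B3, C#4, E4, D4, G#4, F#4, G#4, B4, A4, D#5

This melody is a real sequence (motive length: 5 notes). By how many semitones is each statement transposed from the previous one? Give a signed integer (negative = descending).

With a 5-note motive the entries are B3, F#4, each up a 5th from the previous.
B3 to F#4 spans +7 semitones.

7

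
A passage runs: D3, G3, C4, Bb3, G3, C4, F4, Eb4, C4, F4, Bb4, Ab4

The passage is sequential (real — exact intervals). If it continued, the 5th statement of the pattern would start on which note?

Bb4

Unit = 4 notes; the statements start on D3, G3, C4, moving up a 4th each time.
Extending the heads up a 4th: F4 → Bb4.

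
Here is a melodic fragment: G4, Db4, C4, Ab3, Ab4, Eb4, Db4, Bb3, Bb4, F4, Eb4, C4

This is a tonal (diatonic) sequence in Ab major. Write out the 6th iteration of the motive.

Eb5 Bb4 Ab4 F4

Taking 4-note groups, the heads are G4, Ab4, Bb4: the pattern moves up a 2nd.
Carrying on: C5 → Db5 → Eb5.
So cell 6 is Eb5 Bb4 Ab4 F4.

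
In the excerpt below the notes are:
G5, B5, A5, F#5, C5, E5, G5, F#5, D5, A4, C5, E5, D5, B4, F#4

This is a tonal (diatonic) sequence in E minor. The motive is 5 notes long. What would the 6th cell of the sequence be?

D4 F#4 E4 C4 G3

The 5-note cells begin on G5, E5, C5 — each down a 3rd from the last.
Continuing the starts: A4 → F#4 → D4.
From D4 the diatonic shape gives D4 F#4 E4 C4 G3.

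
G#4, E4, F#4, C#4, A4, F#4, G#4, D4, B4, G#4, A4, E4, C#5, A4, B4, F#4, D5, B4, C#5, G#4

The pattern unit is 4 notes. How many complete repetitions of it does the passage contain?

5

20 notes in groups of 4 gives 20/4 = 5 statements.
Starts: G#4, A4, B4, C#5, D5 — each up a 2nd.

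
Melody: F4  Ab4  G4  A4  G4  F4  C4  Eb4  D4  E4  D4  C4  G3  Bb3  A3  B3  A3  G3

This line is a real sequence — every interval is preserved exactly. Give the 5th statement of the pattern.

A2 C3 B2 C#3 B2 A2

Taking 6-note groups, the heads are F4, C4, G3: the pattern moves down a 4th.
Extending down a 4th: D3 → A2.
So cell 5 is A2 C3 B2 C#3 B2 A2.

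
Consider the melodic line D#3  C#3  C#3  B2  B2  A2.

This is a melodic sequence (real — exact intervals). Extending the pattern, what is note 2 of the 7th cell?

With 2-note cells, note 2 of each statement runs C#3, B2, A2.
Extending down a 2nd: G2 → F2 → Eb2 → Db2.

Db2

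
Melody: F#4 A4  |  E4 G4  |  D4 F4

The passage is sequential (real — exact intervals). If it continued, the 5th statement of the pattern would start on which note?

Bb3

With a 2-note motive the entries are F#4, E4, D4, each down a 2nd from the previous.
Continuing: C4 → Bb3. Statement 5 starts on Bb3.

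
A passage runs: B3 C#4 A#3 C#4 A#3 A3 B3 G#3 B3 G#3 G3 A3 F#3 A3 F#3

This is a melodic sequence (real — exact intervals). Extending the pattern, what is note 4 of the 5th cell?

F3

With 5-note cells, note 4 of each statement runs C#4, B3, A3.
Each moves down a 2nd. Continuing: G3 → F3.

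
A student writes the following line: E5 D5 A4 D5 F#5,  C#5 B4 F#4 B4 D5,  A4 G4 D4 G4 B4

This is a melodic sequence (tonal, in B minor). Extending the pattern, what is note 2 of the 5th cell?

C#4

Grouping in 5s, the 2nd note of each cell is D5, B4, G4.
Each moves down a 3rd. Continuing: E4 → C#4.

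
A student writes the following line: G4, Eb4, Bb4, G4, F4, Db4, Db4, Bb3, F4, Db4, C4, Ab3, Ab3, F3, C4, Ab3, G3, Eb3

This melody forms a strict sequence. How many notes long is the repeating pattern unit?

6

Try groups of 6 (3 cells in 18 notes):
G4 Eb4 Bb4 G4 F4 Db4 | Db4 Bb3 F4 Db4 C4 Ab3 | Ab3 F3 C4 Ab3 G3 Eb3
Each cell is the previous one down a 4th — so the unit is 6 notes.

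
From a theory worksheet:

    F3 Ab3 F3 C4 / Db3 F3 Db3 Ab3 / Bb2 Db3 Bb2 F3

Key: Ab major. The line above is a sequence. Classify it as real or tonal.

tonal

Every note is diatonic to Ab major.
Cell 1 has +3 semitones from note 1 to 2, but cell 2 has +4 — the interval quality changes while the contour stays the same, which is the hallmark of a tonal sequence.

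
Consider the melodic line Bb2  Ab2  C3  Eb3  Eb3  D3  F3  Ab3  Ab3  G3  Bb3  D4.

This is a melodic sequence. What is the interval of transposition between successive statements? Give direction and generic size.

up a 4th

The 4-note cells begin on Bb2, Eb3, Ab3 — each up a 4th from the last.
Bb2 to Eb3 is up a 4th.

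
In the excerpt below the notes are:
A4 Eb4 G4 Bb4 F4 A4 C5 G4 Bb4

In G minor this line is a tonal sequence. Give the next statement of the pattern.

D5 A4 C5

The 3-note cells begin on A4, Bb4, C5 — each up a 2nd from the last.
From D5 the diatonic shape gives D5 A4 C5.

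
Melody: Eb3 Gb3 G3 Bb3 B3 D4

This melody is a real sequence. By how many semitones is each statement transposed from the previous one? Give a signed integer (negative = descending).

4

The 2-note cells begin on Eb3, G3, B3 — each up a 3rd from the last.
Eb3→G3 is 55 − 51 = 4 semitones.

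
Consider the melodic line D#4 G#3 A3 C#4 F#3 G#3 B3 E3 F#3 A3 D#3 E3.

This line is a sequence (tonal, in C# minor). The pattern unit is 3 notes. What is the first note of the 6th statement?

The 3-note cells begin on D#4, C#4, B3, A3 — each down a 2nd from the last.
Extending the heads down a 2nd: G#3 → F#3.

F#3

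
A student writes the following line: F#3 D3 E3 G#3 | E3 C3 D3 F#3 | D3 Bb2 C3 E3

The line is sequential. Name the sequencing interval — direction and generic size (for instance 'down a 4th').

down a 2nd

The 4-note cells begin on F#3, E3, D3 — each down a 2nd from the last.
From F#3 to E3: down a 2nd.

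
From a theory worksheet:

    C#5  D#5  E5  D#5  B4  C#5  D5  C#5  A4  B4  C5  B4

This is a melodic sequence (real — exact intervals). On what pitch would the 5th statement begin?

The 4-note cells begin on C#5, B4, A4 — each down a 2nd from the last.
Continuing: G4 → F4. Statement 5 starts on F4.

F4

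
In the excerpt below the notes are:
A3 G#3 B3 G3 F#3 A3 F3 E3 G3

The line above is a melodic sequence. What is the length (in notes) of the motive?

3

Try groups of 3 (3 cells in 9 notes):
A3 G#3 B3 | G3 F#3 A3 | F3 E3 G3
That's a consistent down a 2nd shift per cell, and no other grouping gives one.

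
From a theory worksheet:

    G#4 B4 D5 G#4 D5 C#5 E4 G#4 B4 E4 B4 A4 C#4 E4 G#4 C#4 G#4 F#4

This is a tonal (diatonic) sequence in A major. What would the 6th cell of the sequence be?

With a 6-note motive the entries are G#4, E4, C#4, each down a 3rd from the previous.
Extending down a 3rd: A3 → F#3 → D3.
From D3 the diatonic shape gives D3 F#3 A3 D3 A3 G#3.

D3 F#3 A3 D3 A3 G#3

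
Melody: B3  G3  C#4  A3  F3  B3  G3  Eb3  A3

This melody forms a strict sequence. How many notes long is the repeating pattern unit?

3

9 notes total. Splitting into 3 groups of 3:
B3 G3 C#4 | A3 F3 B3 | G3 Eb3 A3
Each cell is the previous one down a 2nd — so the unit is 3 notes.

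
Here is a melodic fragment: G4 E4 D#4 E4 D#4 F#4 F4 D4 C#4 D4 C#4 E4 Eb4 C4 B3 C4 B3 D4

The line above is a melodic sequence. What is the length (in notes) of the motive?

6

There are 18 notes; a 6-note unit gives 3 cells:
G4 E4 D#4 E4 D#4 F#4 | F4 D4 C#4 D4 C#4 E4 | Eb4 C4 B3 C4 B3 D4
Every group is a transposition down a 2nd of the one before; no shorter unit works.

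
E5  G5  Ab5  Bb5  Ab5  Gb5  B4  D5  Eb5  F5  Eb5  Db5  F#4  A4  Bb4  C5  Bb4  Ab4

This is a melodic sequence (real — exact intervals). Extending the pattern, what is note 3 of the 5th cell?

Grouping in 6s, the 3rd note of each cell is Ab5, Eb5, Bb4.
Extending down a 4th: F4 → C4.

C4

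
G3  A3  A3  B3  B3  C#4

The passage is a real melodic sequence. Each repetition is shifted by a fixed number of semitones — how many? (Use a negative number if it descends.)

With a 2-note motive the entries are G3, A3, B3, each up a 2nd from the previous.
G3 to A3 spans +2 semitones.

2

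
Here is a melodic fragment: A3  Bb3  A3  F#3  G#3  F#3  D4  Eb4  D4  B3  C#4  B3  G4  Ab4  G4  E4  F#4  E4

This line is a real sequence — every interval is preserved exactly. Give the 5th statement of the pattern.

F5 Gb5 F5 D5 E5 D5

The 6-note cells begin on A3, D4, G4 — each up a 4th from the last.
Extending up a 4th: C5 → F5.
Statement 5 starts on F5 and keeps the same exact contour: F5 Gb5 F5 D5 E5 D5.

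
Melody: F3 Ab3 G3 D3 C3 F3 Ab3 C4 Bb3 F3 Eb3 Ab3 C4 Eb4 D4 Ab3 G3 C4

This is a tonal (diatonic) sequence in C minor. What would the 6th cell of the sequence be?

With a 6-note motive the entries are F3, Ab3, C4, each up a 3rd from the previous.
Carrying on: Eb4 → G4 → Bb4.
So cell 6 is Bb4 D5 C5 G4 F4 Bb4.

Bb4 D5 C5 G4 F4 Bb4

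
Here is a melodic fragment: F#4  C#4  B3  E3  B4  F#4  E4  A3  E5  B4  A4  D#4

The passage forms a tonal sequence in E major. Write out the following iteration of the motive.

A5 E5 D#5 G#4

Taking 4-note groups, the heads are F#4, B4, E5: the pattern moves up a 4th.
From A5 the diatonic shape gives A5 E5 D#5 G#4.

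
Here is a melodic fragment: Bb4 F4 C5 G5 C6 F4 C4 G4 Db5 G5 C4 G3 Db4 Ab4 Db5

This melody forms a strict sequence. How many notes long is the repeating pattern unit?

Try groups of 5 (3 cells in 15 notes):
Bb4 F4 C5 G5 C6 | F4 C4 G4 Db5 G5 | C4 G3 Db4 Ab4 Db5
Every group is a transposition down a 4th of the one before; no shorter unit works.

5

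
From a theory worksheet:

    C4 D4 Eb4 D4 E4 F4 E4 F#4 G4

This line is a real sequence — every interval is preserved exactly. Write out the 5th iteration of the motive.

Unit = 3 notes; the statements start on C4, D4, E4, moving up a 2nd each time.
Carrying on: F#4 → G#4.
Statement 5 starts on G#4 and keeps the same exact contour: G#4 A#4 B4.

G#4 A#4 B4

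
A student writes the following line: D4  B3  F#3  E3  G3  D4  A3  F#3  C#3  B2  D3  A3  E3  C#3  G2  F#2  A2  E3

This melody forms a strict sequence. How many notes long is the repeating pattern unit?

6

Try groups of 6 (3 cells in 18 notes):
D4 B3 F#3 E3 G3 D4 | A3 F#3 C#3 B2 D3 A3 | E3 C#3 G2 F#2 A2 E3
Each cell is the previous one down a 4th — so the unit is 6 notes.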